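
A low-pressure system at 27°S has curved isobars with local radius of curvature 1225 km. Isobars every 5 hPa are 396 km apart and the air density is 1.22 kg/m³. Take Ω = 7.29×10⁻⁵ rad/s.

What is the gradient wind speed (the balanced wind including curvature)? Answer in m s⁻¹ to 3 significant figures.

Coriolis parameter at 27°S:
f = 2Ω sin φ = 2 × 7.29×10⁻⁵ × sin 27° = 6.62×10⁻⁵ s⁻¹
Pressure gradient: |∂P/∂n| = 500 Pa / 396000 m = 1.26×10⁻³ Pa/m
Geostrophic speed: V_g = |∂P/∂n|/(fρ) = 1.26×10⁻³/(6.62×10⁻⁵ × 1.22) = 15.6 m/s
Around a low, centrifugal force acts outward with Coriolis, so pressure-gradient force balances both:
(1/ρ)|∂P/∂n| = fV + V²/R  →  V² + fR·V − fR·V_g = 0
With fR = 6.62×10⁻⁵ × 1225×10³ m = 81.1 m/s:
V = [−fR + √((fR)² + 4 fR V_g)]/2 = [−81.1 + √(81.1² + 4×81.1×15.6)]/2 = 13.4 m/s
Subgeostrophic (V < V_g = 15.6 m/s), as expected around a low.

13.4 m s⁻¹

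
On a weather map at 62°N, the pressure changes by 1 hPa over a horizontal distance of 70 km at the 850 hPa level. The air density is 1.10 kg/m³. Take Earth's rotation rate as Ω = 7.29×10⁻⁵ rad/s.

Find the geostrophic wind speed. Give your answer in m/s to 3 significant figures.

10.1 m/s

Coriolis parameter at 62°N:
f = 2Ω sin φ = 2 × 7.29×10⁻⁵ × sin 62° = 1.29×10⁻⁴ s⁻¹
Pressure gradient: |∂P/∂n| = 100 Pa / 70000 m = 1.43×10⁻³ Pa/m
Geostrophic balance (pressure-gradient force = Coriolis force):
V_g = (1/(fρ)) |∂P/∂n| = 1.43×10⁻³ / (1.29×10⁻⁴ × 1.10) = 10.1 m/s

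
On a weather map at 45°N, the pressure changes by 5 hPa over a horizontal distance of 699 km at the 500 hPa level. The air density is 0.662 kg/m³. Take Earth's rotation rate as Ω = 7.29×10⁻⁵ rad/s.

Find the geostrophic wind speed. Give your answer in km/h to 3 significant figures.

Coriolis parameter at 45°N:
f = 2Ω sin φ = 2 × 7.29×10⁻⁵ × sin 45° = 1.03×10⁻⁴ s⁻¹
Pressure gradient: |∂P/∂n| = 500 Pa / 699000 m = 7.15×10⁻⁴ Pa/m
Geostrophic balance (pressure-gradient force = Coriolis force):
V_g = (1/(fρ)) |∂P/∂n| = 7.15×10⁻⁴ / (1.03×10⁻⁴ × 0.662) = 10.5 m/s
Converting: 10.5 m/s × 3.6 = 37.7 km/h

37.7 km/h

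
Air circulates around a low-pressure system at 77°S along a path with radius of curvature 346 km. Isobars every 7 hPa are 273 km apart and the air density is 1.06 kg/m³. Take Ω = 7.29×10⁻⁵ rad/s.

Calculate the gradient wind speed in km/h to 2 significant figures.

Coriolis parameter at 77°S:
f = 2Ω sin φ = 2 × 7.29×10⁻⁵ × sin 77° = 1.42×10⁻⁴ s⁻¹
Pressure gradient: |∂P/∂n| = 700 Pa / 273000 m = 2.56×10⁻³ Pa/m
Geostrophic speed: V_g = |∂P/∂n|/(fρ) = 2.56×10⁻³/(1.42×10⁻⁴ × 1.06) = 17.0 m/s
Around a low, centrifugal force acts outward with Coriolis, so pressure-gradient force balances both:
(1/ρ)|∂P/∂n| = fV + V²/R  →  V² + fR·V − fR·V_g = 0
With fR = 1.42×10⁻⁴ × 346×10³ m = 49.2 m/s:
V = [−fR + √((fR)² + 4 fR V_g)]/2 = [−49.2 + √(49.2² + 4×49.2×17)]/2 = 13.4 m/s
Subgeostrophic (V < V_g = 17 m/s), as expected around a low.
Converting: 13.4 m/s × 3.6 = 48 km/h

48 km/h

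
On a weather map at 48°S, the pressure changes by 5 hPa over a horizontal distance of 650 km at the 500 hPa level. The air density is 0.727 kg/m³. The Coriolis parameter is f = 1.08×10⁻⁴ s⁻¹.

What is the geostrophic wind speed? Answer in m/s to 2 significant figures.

9.8 m/s

Pressure gradient: |∂P/∂n| = 500 Pa / 650000 m = 7.69×10⁻⁴ Pa/m
Geostrophic balance (pressure-gradient force = Coriolis force):
V_g = (1/(fρ)) |∂P/∂n| = 7.69×10⁻⁴ / (1.08×10⁻⁴ × 0.727) = 9.80 m/s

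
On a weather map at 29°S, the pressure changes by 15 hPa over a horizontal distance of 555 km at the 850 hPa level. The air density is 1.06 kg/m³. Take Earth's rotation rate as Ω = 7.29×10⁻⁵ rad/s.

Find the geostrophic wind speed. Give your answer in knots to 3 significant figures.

Coriolis parameter at 29°S:
f = 2Ω sin φ = 2 × 7.29×10⁻⁵ × sin 29° = 7.07×10⁻⁵ s⁻¹
Pressure gradient: |∂P/∂n| = 1500 Pa / 555000 m = 2.70×10⁻³ Pa/m
Geostrophic balance (pressure-gradient force = Coriolis force):
V_g = (1/(fρ)) |∂P/∂n| = 2.70×10⁻³ / (7.07×10⁻⁵ × 1.06) = 36.1 m/s
Converting: 36.1 m/s × 1.944 = 70.1 knots

70.1 knots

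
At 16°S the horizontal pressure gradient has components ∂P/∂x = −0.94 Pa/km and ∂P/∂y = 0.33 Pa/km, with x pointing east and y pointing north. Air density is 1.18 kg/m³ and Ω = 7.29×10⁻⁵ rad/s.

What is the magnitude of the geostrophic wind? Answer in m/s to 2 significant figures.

Coriolis parameter at 16°S:
f = 2Ω sin φ = 2 × 7.29×10⁻⁵ × sin 16° = 4.02×10⁻⁵ s⁻¹
In the Southern Hemisphere f is negative: f = −4.02×10⁻⁵ s⁻¹.
Component geostrophic relations (x east, y north):
u_g = −(1/(fρ)) ∂P/∂y,  v_g = (1/(fρ)) ∂P/∂x
u_g = −(0.33×10⁻³)/(−4.02×10⁻⁵ × 1.18) = 6.96 m/s;  v_g = (−0.94×10⁻³)/(−4.02×10⁻⁵ × 1.18) = 19.8 m/s
|V_g| = √(u_g² + v_g²) = 21.0 m/s

21 m/s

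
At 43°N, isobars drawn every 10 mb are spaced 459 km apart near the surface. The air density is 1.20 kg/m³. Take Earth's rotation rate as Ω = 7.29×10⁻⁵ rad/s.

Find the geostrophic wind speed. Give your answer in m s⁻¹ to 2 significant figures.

18 m s⁻¹

Coriolis parameter at 43°N:
f = 2Ω sin φ = 2 × 7.29×10⁻⁵ × sin 43° = 9.94×10⁻⁵ s⁻¹
Pressure gradient: |∂P/∂n| = 1000 Pa / 459000 m = 2.18×10⁻³ Pa/m
Geostrophic balance (pressure-gradient force = Coriolis force):
V_g = (1/(fρ)) |∂P/∂n| = 2.18×10⁻³ / (9.94×10⁻⁵ × 1.20) = 18.3 m/s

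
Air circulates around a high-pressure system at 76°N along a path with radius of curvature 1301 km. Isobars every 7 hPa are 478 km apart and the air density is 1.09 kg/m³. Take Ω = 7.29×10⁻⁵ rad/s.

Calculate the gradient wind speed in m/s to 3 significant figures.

Coriolis parameter at 76°N:
f = 2Ω sin φ = 2 × 7.29×10⁻⁵ × sin 76° = 1.41×10⁻⁴ s⁻¹
Pressure gradient: |∂P/∂n| = 700 Pa / 478000 m = 1.46×10⁻³ Pa/m
Geostrophic speed: V_g = |∂P/∂n|/(fρ) = 1.46×10⁻³/(1.41×10⁻⁴ × 1.09) = 9.50 m/s
Around a high, pressure-gradient force acts outward with centrifugal, so Coriolis balances both:
fV = (1/ρ)|∂P/∂n| + V²/R  →  V² − fR·V + fR·V_g = 0
With fR = 1.41×10⁻⁴ × 1301×10³ m = 184 m/s:
V = [fR − √((fR)² − 4 fR V_g)]/2 = [184 − √(184² − 4×184×9.5)]/2 = 10 m/s
Supergeostrophic (V > V_g = 9.5 m/s), as expected around a high.

10.0 m/s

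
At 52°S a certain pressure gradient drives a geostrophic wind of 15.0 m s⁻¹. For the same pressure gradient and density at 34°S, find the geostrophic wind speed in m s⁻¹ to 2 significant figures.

With the same pressure gradient and density, V_g ∝ 1/f ∝ 1/sin φ.
V₂ = V₁ · sin φ₁ / sin φ₂ = 15.0 × sin 52° / sin 34°
V₂ = 15.0 × 0.7880/0.5592 = 21 m s⁻¹

21 m s⁻¹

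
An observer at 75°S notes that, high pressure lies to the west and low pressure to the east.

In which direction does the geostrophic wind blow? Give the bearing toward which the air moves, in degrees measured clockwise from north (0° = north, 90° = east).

000°

The pressure-gradient force points toward the east (bearing 090°).
Geostrophic balance: in the Southern Hemisphere the Coriolis force deflects motion to the left, so the geostrophic wind blows 90° to the left of the pressure-gradient force (low pressure on the right).
Rotating 090° by 90° counterclockwise gives 000° — the wind blows toward the north.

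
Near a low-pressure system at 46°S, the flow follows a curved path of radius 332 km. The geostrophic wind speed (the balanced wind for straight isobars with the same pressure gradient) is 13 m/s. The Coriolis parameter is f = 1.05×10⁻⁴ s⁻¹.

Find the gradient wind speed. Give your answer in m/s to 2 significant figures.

10 m/s

Around a low, centrifugal force acts outward with Coriolis, so pressure-gradient force balances both:
(1/ρ)|∂P/∂n| = fV + V²/R  →  V² + fR·V − fR·V_g = 0
With fR = 1.05×10⁻⁴ × 332×10³ m = 34.9 m/s:
V = [−fR + √((fR)² + 4 fR V_g)]/2 = [−34.9 + √(34.9² + 4×34.9×13)]/2 = 10.1 m/s
Subgeostrophic (V < V_g = 13 m/s), as expected around a low.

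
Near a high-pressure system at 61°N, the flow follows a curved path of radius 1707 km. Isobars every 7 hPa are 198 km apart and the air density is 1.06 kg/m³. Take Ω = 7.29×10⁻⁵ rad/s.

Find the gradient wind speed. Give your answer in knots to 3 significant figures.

Coriolis parameter at 61°N:
f = 2Ω sin φ = 2 × 7.29×10⁻⁵ × sin 61° = 1.28×10⁻⁴ s⁻¹
Pressure gradient: |∂P/∂n| = 700 Pa / 198000 m = 3.54×10⁻³ Pa/m
Geostrophic speed: V_g = |∂P/∂n|/(fρ) = 3.54×10⁻³/(1.28×10⁻⁴ × 1.06) = 26.2 m/s
Around a high, pressure-gradient force acts outward with centrifugal, so Coriolis balances both:
fV = (1/ρ)|∂P/∂n| + V²/R  →  V² − fR·V + fR·V_g = 0
With fR = 1.28×10⁻⁴ × 1707×10³ m = 218 m/s:
V = [fR − √((fR)² − 4 fR V_g)]/2 = [218 − √(218² − 4×218×26.2)]/2 = 30.4 m/s
Supergeostrophic (V > V_g = 26.2 m/s), as expected around a high.
Converting: 30.4 m/s × 1.944 = 59.1 knots

59.1 knots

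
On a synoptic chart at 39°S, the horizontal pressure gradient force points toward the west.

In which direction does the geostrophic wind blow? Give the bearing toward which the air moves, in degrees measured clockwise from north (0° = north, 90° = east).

180°

The pressure-gradient force points toward the west (bearing 270°).
Geostrophic balance: in the Southern Hemisphere the Coriolis force deflects motion to the left, so the geostrophic wind blows 90° to the left of the pressure-gradient force (low pressure on the right).
Rotating 270° by 90° counterclockwise gives 180° — the wind blows toward the south.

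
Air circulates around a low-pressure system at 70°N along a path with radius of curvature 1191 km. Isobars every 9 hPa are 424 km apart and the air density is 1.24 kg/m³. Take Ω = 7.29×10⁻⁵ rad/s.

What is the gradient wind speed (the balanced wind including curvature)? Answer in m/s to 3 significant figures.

Coriolis parameter at 70°N:
f = 2Ω sin φ = 2 × 7.29×10⁻⁵ × sin 70° = 1.37×10⁻⁴ s⁻¹
Pressure gradient: |∂P/∂n| = 900 Pa / 424000 m = 2.12×10⁻³ Pa/m
Geostrophic speed: V_g = |∂P/∂n|/(fρ) = 2.12×10⁻³/(1.37×10⁻⁴ × 1.24) = 12.5 m/s
Around a low, centrifugal force acts outward with Coriolis, so pressure-gradient force balances both:
(1/ρ)|∂P/∂n| = fV + V²/R  →  V² + fR·V − fR·V_g = 0
With fR = 1.37×10⁻⁴ × 1191×10³ m = 163 m/s:
V = [−fR + √((fR)² + 4 fR V_g)]/2 = [−163 + √(163² + 4×163×12.5)]/2 = 11.7 m/s
Subgeostrophic (V < V_g = 12.5 m/s), as expected around a low.

11.7 m/s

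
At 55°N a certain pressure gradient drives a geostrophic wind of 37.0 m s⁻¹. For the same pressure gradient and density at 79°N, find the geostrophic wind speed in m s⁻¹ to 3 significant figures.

With the same pressure gradient and density, V_g ∝ 1/f ∝ 1/sin φ.
V₂ = V₁ · sin φ₁ / sin φ₂ = 37.0 × sin 55° / sin 79°
V₂ = 37.0 × 0.8192/0.9816 = 30.9 m s⁻¹

30.9 m s⁻¹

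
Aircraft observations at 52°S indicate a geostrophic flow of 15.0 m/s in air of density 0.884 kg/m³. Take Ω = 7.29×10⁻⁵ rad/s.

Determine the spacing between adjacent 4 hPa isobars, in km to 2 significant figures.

Coriolis parameter at 52°S:
f = 2Ω sin φ = 2 × 7.29×10⁻⁵ × sin 52° = 1.15×10⁻⁴ s⁻¹
Geostrophic balance rearranged: |∂P/∂n| = f ρ V_g
|∂P/∂n| = 1.15×10⁻⁴ × 0.884 × 15.0 = 1.52×10⁻³ Pa/m
Isobar spacing: Δn = ΔP/|∂P/∂n| = 400 Pa / 1.52×10⁻³ Pa/m = 262559 m ≈ 260 km

260 km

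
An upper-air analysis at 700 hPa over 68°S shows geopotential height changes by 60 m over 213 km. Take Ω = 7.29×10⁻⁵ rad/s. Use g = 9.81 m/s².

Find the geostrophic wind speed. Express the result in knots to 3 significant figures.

39.7 knots

Coriolis parameter at 68°S:
f = 2Ω sin φ = 2 × 7.29×10⁻⁵ × sin 68° = 1.35×10⁻⁴ s⁻¹
Height gradient: |∂Z/∂n| = 60 m / 213000 m = 2.82×10⁻⁴
On a pressure surface, geostrophic balance gives V_g = (g/f)|∂Z/∂n|:
V_g = 9.81 × 2.82×10⁻⁴ / 1.35×10⁻⁴ = 20.4 m/s
Converting: 20.4 m/s × 1.944 = 39.7 knots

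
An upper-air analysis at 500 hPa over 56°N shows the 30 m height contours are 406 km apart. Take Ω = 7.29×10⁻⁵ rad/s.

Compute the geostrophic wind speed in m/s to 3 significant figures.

6.00 m/s

Coriolis parameter at 56°N:
f = 2Ω sin φ = 2 × 7.29×10⁻⁵ × sin 56° = 1.21×10⁻⁴ s⁻¹
Height gradient: |∂Z/∂n| = 30 m / 406000 m = 7.39×10⁻⁵
On a pressure surface, geostrophic balance gives V_g = (g/f)|∂Z/∂n|:
V_g = 9.81 × 7.39×10⁻⁵ / 1.21×10⁻⁴ = 6.00 m/s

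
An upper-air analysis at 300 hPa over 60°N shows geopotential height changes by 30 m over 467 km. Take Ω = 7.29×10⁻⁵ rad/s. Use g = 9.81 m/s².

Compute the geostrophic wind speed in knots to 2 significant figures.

9.7 knots

Coriolis parameter at 60°N:
f = 2Ω sin φ = 2 × 7.29×10⁻⁵ × sin 60° = 1.26×10⁻⁴ s⁻¹
Height gradient: |∂Z/∂n| = 30 m / 467000 m = 6.42×10⁻⁵
On a pressure surface, geostrophic balance gives V_g = (g/f)|∂Z/∂n|:
V_g = 9.81 × 6.42×10⁻⁵ / 1.26×10⁻⁴ = 4.99 m/s
Converting: 4.99 m/s × 1.944 = 9.7 knots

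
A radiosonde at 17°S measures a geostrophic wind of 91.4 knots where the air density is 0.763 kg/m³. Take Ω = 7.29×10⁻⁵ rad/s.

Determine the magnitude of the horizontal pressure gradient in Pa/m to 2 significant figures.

1.5×10⁻³ Pa/m

Coriolis parameter at 17°S:
f = 2Ω sin φ = 2 × 7.29×10⁻⁵ × sin 17° = 4.26×10⁻⁵ s⁻¹
Wind speed in SI: 91.4 knots = 47.0 m/s
Geostrophic balance rearranged: |∂P/∂n| = f ρ V_g
|∂P/∂n| = 4.26×10⁻⁵ × 0.763 × 47.0 = 1.53×10⁻³ Pa/m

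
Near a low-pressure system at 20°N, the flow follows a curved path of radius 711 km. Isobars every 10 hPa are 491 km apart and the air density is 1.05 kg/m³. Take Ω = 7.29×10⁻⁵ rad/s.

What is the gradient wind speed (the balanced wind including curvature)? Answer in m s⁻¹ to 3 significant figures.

23.4 m s⁻¹

Coriolis parameter at 20°N:
f = 2Ω sin φ = 2 × 7.29×10⁻⁵ × sin 20° = 4.99×10⁻⁵ s⁻¹
Pressure gradient: |∂P/∂n| = 1000 Pa / 491000 m = 2.04×10⁻³ Pa/m
Geostrophic speed: V_g = |∂P/∂n|/(fρ) = 2.04×10⁻³/(4.99×10⁻⁵ × 1.05) = 38.9 m/s
Around a low, centrifugal force acts outward with Coriolis, so pressure-gradient force balances both:
(1/ρ)|∂P/∂n| = fV + V²/R  →  V² + fR·V − fR·V_g = 0
With fR = 4.99×10⁻⁵ × 711×10³ m = 35.5 m/s:
V = [−fR + √((fR)² + 4 fR V_g)]/2 = [−35.5 + √(35.5² + 4×35.5×38.9)]/2 = 23.4 m/s
Subgeostrophic (V < V_g = 38.9 m/s), as expected around a low.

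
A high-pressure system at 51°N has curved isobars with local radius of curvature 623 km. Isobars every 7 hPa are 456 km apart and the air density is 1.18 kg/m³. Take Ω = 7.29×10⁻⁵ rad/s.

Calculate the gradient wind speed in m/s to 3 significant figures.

Coriolis parameter at 51°N:
f = 2Ω sin φ = 2 × 7.29×10⁻⁵ × sin 51° = 1.13×10⁻⁴ s⁻¹
Pressure gradient: |∂P/∂n| = 700 Pa / 456000 m = 1.54×10⁻³ Pa/m
Geostrophic speed: V_g = |∂P/∂n|/(fρ) = 1.54×10⁻³/(1.13×10⁻⁴ × 1.18) = 11.5 m/s
Around a high, pressure-gradient force acts outward with centrifugal, so Coriolis balances both:
fV = (1/ρ)|∂P/∂n| + V²/R  →  V² − fR·V + fR·V_g = 0
With fR = 1.13×10⁻⁴ × 623×10³ m = 70.6 m/s:
V = [fR − √((fR)² − 4 fR V_g)]/2 = [70.6 − √(70.6² − 4×70.6×11.5)]/2 = 14.4 m/s
Supergeostrophic (V > V_g = 11.5 m/s), as expected around a high.

14.4 m/s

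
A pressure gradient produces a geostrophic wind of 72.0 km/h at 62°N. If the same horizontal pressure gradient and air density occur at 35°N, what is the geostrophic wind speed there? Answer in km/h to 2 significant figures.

110 km/h

With the same pressure gradient and density, V_g ∝ 1/f ∝ 1/sin φ.
V₂ = V₁ · sin φ₁ / sin φ₂ = 72.0 × sin 62° / sin 35°
V₂ = 72.0 × 0.8829/0.5736 = 110 km/h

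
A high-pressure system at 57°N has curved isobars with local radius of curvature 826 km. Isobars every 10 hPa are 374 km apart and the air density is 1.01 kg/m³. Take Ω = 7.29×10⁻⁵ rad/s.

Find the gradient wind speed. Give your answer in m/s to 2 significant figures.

Coriolis parameter at 57°N:
f = 2Ω sin φ = 2 × 7.29×10⁻⁵ × sin 57° = 1.22×10⁻⁴ s⁻¹
Pressure gradient: |∂P/∂n| = 1000 Pa / 374000 m = 2.67×10⁻³ Pa/m
Geostrophic speed: V_g = |∂P/∂n|/(fρ) = 2.67×10⁻³/(1.22×10⁻⁴ × 1.01) = 21.7 m/s
Around a high, pressure-gradient force acts outward with centrifugal, so Coriolis balances both:
fV = (1/ρ)|∂P/∂n| + V²/R  →  V² − fR·V + fR·V_g = 0
With fR = 1.22×10⁻⁴ × 826×10³ m = 101 m/s:
V = [fR − √((fR)² − 4 fR V_g)]/2 = [101 − √(101² − 4×101×21.7)]/2 = 31.4 m/s
Supergeostrophic (V > V_g = 21.7 m/s), as expected around a high.

31 m/s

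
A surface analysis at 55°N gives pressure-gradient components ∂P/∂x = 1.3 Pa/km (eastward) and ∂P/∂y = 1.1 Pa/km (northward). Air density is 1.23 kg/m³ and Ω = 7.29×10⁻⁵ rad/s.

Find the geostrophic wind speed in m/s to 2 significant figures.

Coriolis parameter at 55°N:
f = 2Ω sin φ = 2 × 7.29×10⁻⁵ × sin 55° = 1.19×10⁻⁴ s⁻¹
Component geostrophic relations (x east, y north):
u_g = −(1/(fρ)) ∂P/∂y,  v_g = (1/(fρ)) ∂P/∂x
u_g = −(1.1×10⁻³)/(1.19×10⁻⁴ × 1.23) = −7.49 m/s;  v_g = (1.3×10⁻³)/(1.19×10⁻⁴ × 1.23) = 8.85 m/s
|V_g| = √(u_g² + v_g²) = 11.6 m/s

12 m/s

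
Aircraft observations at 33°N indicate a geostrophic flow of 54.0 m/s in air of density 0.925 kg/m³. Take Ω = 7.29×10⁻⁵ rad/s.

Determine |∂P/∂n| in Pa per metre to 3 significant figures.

3.97×10⁻³ Pa/m

Coriolis parameter at 33°N:
f = 2Ω sin φ = 2 × 7.29×10⁻⁵ × sin 33° = 7.94×10⁻⁵ s⁻¹
Geostrophic balance rearranged: |∂P/∂n| = f ρ V_g
|∂P/∂n| = 7.94×10⁻⁵ × 0.925 × 54.0 = 3.97×10⁻³ Pa/m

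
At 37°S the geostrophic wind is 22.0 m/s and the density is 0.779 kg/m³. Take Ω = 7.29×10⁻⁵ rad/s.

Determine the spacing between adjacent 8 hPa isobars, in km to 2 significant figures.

Coriolis parameter at 37°S:
f = 2Ω sin φ = 2 × 7.29×10⁻⁵ × sin 37° = 8.77×10⁻⁵ s⁻¹
Geostrophic balance rearranged: |∂P/∂n| = f ρ V_g
|∂P/∂n| = 8.77×10⁻⁵ × 0.779 × 22.0 = 1.50×10⁻³ Pa/m
Isobar spacing: Δn = ΔP/|∂P/∂n| = 800 Pa / 1.50×10⁻³ Pa/m = 531997 m ≈ 530 km

530 km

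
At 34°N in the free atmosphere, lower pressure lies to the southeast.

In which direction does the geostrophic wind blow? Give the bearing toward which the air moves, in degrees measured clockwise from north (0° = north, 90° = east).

The pressure-gradient force points toward the southeast (bearing 135°).
Geostrophic balance: in the Northern Hemisphere the Coriolis force deflects motion to the right, so the geostrophic wind blows 90° to the right of the pressure-gradient force (low pressure on the left).
Rotating 135° by 90° clockwise gives 225° — the wind blows toward the southwest.

225°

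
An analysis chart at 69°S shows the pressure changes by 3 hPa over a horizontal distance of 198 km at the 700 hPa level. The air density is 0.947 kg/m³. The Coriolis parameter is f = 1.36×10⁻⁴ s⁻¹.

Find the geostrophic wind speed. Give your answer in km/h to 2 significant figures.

42 km/h

Pressure gradient: |∂P/∂n| = 300 Pa / 198000 m = 1.52×10⁻³ Pa/m
Geostrophic balance (pressure-gradient force = Coriolis force):
V_g = (1/(fρ)) |∂P/∂n| = 1.52×10⁻³ / (1.36×10⁻⁴ × 0.947) = 11.8 m/s
Converting: 11.8 m/s × 3.6 = 42 km/h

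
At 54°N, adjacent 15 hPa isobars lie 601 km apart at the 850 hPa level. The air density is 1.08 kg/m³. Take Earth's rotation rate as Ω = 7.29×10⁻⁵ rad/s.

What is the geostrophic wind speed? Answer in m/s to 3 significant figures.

19.6 m/s

Coriolis parameter at 54°N:
f = 2Ω sin φ = 2 × 7.29×10⁻⁵ × sin 54° = 1.18×10⁻⁴ s⁻¹
Pressure gradient: |∂P/∂n| = 1500 Pa / 601000 m = 2.50×10⁻³ Pa/m
Geostrophic balance (pressure-gradient force = Coriolis force):
V_g = (1/(fρ)) |∂P/∂n| = 2.50×10⁻³ / (1.18×10⁻⁴ × 1.08) = 19.6 m/s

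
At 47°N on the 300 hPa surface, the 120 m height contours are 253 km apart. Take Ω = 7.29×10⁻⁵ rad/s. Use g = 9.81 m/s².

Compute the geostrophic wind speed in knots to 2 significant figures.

85 knots

Coriolis parameter at 47°N:
f = 2Ω sin φ = 2 × 7.29×10⁻⁵ × sin 47° = 1.07×10⁻⁴ s⁻¹
Height gradient: |∂Z/∂n| = 120 m / 253000 m = 4.74×10⁻⁴
On a pressure surface, geostrophic balance gives V_g = (g/f)|∂Z/∂n|:
V_g = 9.81 × 4.74×10⁻⁴ / 1.07×10⁻⁴ = 43.6 m/s
Converting: 43.6 m/s × 1.944 = 85 knots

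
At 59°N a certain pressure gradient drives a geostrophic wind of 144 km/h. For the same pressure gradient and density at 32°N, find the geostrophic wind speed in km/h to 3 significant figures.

With the same pressure gradient and density, V_g ∝ 1/f ∝ 1/sin φ.
V₂ = V₁ · sin φ₁ / sin φ₂ = 144 × sin 59° / sin 32°
V₂ = 144 × 0.8572/0.5299 = 233 km/h

233 km/h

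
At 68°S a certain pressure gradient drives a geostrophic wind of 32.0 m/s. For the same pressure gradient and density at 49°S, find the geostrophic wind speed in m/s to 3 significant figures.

With the same pressure gradient and density, V_g ∝ 1/f ∝ 1/sin φ.
V₂ = V₁ · sin φ₁ / sin φ₂ = 32.0 × sin 68° / sin 49°
V₂ = 32.0 × 0.9272/0.7547 = 39.3 m/s

39.3 m/s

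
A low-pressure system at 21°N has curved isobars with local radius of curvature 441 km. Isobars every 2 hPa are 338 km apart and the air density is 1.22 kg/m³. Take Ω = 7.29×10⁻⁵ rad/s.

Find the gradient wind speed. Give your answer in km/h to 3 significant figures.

25.5 km/h

Coriolis parameter at 21°N:
f = 2Ω sin φ = 2 × 7.29×10⁻⁵ × sin 21° = 5.23×10⁻⁵ s⁻¹
Pressure gradient: |∂P/∂n| = 200 Pa / 338000 m = 5.92×10⁻⁴ Pa/m
Geostrophic speed: V_g = |∂P/∂n|/(fρ) = 5.92×10⁻⁴/(5.23×10⁻⁵ × 1.22) = 9.28 m/s
Around a low, centrifugal force acts outward with Coriolis, so pressure-gradient force balances both:
(1/ρ)|∂P/∂n| = fV + V²/R  →  V² + fR·V − fR·V_g = 0
With fR = 5.23×10⁻⁵ × 441×10³ m = 23.0 m/s:
V = [−fR + √((fR)² + 4 fR V_g)]/2 = [−23.0 + √(23.0² + 4×23.0×9.28)]/2 = 7.1 m/s
Subgeostrophic (V < V_g = 9.28 m/s), as expected around a low.
Converting: 7.1 m/s × 3.6 = 25.5 km/h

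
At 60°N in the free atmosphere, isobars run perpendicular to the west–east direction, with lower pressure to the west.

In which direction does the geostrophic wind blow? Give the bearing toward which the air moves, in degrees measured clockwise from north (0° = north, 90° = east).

000°

The pressure-gradient force points toward the west (bearing 270°).
Geostrophic balance: in the Northern Hemisphere the Coriolis force deflects motion to the right, so the geostrophic wind blows 90° to the right of the pressure-gradient force (low pressure on the left).
Rotating 270° by 90° clockwise gives 000° — the wind blows toward the north.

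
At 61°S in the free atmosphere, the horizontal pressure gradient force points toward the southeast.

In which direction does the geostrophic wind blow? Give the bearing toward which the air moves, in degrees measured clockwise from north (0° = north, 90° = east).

The pressure-gradient force points toward the southeast (bearing 135°).
Geostrophic balance: in the Southern Hemisphere the Coriolis force deflects motion to the left, so the geostrophic wind blows 90° to the left of the pressure-gradient force (low pressure on the right).
Rotating 135° by 90° counterclockwise gives 045° — the wind blows toward the northeast.

045°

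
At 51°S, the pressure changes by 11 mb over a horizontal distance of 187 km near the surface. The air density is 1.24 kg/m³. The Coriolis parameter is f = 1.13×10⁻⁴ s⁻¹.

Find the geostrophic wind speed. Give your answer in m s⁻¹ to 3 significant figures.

42.0 m s⁻¹

Pressure gradient: |∂P/∂n| = 1100 Pa / 187000 m = 5.88×10⁻³ Pa/m
Geostrophic balance (pressure-gradient force = Coriolis force):
V_g = (1/(fρ)) |∂P/∂n| = 5.88×10⁻³ / (1.13×10⁻⁴ × 1.24) = 42.0 m/s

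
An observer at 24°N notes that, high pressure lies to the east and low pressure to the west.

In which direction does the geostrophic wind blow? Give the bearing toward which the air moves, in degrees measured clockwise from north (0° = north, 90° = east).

The pressure-gradient force points toward the west (bearing 270°).
Geostrophic balance: in the Northern Hemisphere the Coriolis force deflects motion to the right, so the geostrophic wind blows 90° to the right of the pressure-gradient force (low pressure on the left).
Rotating 270° by 90° clockwise gives 000° — the wind blows toward the north.

000°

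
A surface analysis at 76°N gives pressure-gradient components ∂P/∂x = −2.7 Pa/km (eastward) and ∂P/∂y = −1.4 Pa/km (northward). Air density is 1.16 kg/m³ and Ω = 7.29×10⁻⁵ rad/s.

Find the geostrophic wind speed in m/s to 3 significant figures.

Coriolis parameter at 76°N:
f = 2Ω sin φ = 2 × 7.29×10⁻⁵ × sin 76° = 1.41×10⁻⁴ s⁻¹
Component geostrophic relations (x east, y north):
u_g = −(1/(fρ)) ∂P/∂y,  v_g = (1/(fρ)) ∂P/∂x
u_g = −(−1.4×10⁻³)/(1.41×10⁻⁴ × 1.16) = 8.53 m/s;  v_g = (−2.7×10⁻³)/(1.41×10⁻⁴ × 1.16) = −16.5 m/s
|V_g| = √(u_g² + v_g²) = 18.5 m/s

18.5 m/s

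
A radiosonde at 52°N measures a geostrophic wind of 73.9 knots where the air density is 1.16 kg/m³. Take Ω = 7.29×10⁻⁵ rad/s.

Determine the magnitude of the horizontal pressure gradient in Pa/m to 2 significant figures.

Coriolis parameter at 52°N:
f = 2Ω sin φ = 2 × 7.29×10⁻⁵ × sin 52° = 1.15×10⁻⁴ s⁻¹
Wind speed in SI: 73.9 knots = 38.0 m/s
Geostrophic balance rearranged: |∂P/∂n| = f ρ V_g
|∂P/∂n| = 1.15×10⁻⁴ × 1.16 × 38.0 = 5.07×10⁻³ Pa/m

5.1×10⁻³ Pa/m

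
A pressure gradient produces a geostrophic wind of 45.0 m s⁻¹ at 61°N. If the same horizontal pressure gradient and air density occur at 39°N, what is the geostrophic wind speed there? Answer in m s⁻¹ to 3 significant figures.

With the same pressure gradient and density, V_g ∝ 1/f ∝ 1/sin φ.
V₂ = V₁ · sin φ₁ / sin φ₂ = 45.0 × sin 61° / sin 39°
V₂ = 45.0 × 0.8746/0.6293 = 62.5 m s⁻¹

62.5 m s⁻¹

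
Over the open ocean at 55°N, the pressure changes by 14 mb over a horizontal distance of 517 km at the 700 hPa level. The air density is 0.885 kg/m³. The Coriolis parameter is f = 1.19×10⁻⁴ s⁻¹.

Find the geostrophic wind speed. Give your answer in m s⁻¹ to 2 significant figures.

Pressure gradient: |∂P/∂n| = 1400 Pa / 517000 m = 2.71×10⁻³ Pa/m
Geostrophic balance (pressure-gradient force = Coriolis force):
V_g = (1/(fρ)) |∂P/∂n| = 2.71×10⁻³ / (1.19×10⁻⁴ × 0.885) = 25.7 m/s

26 m s⁻¹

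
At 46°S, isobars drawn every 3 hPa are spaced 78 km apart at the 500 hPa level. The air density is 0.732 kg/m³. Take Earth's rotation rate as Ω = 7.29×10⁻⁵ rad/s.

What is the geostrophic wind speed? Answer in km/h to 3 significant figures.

Coriolis parameter at 46°S:
f = 2Ω sin φ = 2 × 7.29×10⁻⁵ × sin 46° = 1.05×10⁻⁴ s⁻¹
Pressure gradient: |∂P/∂n| = 300 Pa / 78000 m = 3.85×10⁻³ Pa/m
Geostrophic balance (pressure-gradient force = Coriolis force):
V_g = (1/(fρ)) |∂P/∂n| = 3.85×10⁻³ / (1.05×10⁻⁴ × 0.732) = 50.1 m/s
Converting: 50.1 m/s × 3.6 = 180 km/h

180 km/h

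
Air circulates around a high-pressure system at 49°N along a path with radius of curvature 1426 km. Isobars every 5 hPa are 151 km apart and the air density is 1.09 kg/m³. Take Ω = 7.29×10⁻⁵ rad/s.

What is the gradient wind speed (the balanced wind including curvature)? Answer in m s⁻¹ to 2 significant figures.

Coriolis parameter at 49°N:
f = 2Ω sin φ = 2 × 7.29×10⁻⁵ × sin 49° = 1.10×10⁻⁴ s⁻¹
Pressure gradient: |∂P/∂n| = 500 Pa / 151000 m = 3.31×10⁻³ Pa/m
Geostrophic speed: V_g = |∂P/∂n|/(fρ) = 3.31×10⁻³/(1.10×10⁻⁴ × 1.09) = 27.6 m/s
Around a high, pressure-gradient force acts outward with centrifugal, so Coriolis balances both:
fV = (1/ρ)|∂P/∂n| + V²/R  →  V² − fR·V + fR·V_g = 0
With fR = 1.10×10⁻⁴ × 1426×10³ m = 157 m/s:
V = [fR − √((fR)² − 4 fR V_g)]/2 = [157 − √(157² − 4×157×27.6)]/2 = 35.8 m/s
Supergeostrophic (V > V_g = 27.6 m/s), as expected around a high.

36 m s⁻¹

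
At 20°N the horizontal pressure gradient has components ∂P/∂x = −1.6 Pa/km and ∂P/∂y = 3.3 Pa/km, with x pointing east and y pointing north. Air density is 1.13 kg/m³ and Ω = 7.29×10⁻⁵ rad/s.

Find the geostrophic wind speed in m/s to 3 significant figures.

65.1 m/s

Coriolis parameter at 20°N:
f = 2Ω sin φ = 2 × 7.29×10⁻⁵ × sin 20° = 4.99×10⁻⁵ s⁻¹
Component geostrophic relations (x east, y north):
u_g = −(1/(fρ)) ∂P/∂y,  v_g = (1/(fρ)) ∂P/∂x
u_g = −(3.3×10⁻³)/(4.99×10⁻⁵ × 1.13) = −58.6 m/s;  v_g = (−1.6×10⁻³)/(4.99×10⁻⁵ × 1.13) = −28.4 m/s
|V_g| = √(u_g² + v_g²) = 65.1 m/s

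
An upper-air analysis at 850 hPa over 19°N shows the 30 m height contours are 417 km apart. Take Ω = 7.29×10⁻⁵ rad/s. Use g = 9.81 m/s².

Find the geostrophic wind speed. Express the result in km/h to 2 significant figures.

Coriolis parameter at 19°N:
f = 2Ω sin φ = 2 × 7.29×10⁻⁵ × sin 19° = 4.75×10⁻⁵ s⁻¹
Height gradient: |∂Z/∂n| = 30 m / 417000 m = 7.19×10⁻⁵
On a pressure surface, geostrophic balance gives V_g = (g/f)|∂Z/∂n|:
V_g = 9.81 × 7.19×10⁻⁵ / 4.75×10⁻⁵ = 14.9 m/s
Converting: 14.9 m/s × 3.6 = 54 km/h

54 km/h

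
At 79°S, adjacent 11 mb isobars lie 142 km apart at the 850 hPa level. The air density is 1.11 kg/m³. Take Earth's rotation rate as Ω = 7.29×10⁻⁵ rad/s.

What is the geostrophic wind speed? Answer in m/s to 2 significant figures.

49 m/s

Coriolis parameter at 79°S:
f = 2Ω sin φ = 2 × 7.29×10⁻⁵ × sin 79° = 1.43×10⁻⁴ s⁻¹
Pressure gradient: |∂P/∂n| = 1100 Pa / 142000 m = 7.75×10⁻³ Pa/m
Geostrophic balance (pressure-gradient force = Coriolis force):
V_g = (1/(fρ)) |∂P/∂n| = 7.75×10⁻³ / (1.43×10⁻⁴ × 1.11) = 48.8 m/s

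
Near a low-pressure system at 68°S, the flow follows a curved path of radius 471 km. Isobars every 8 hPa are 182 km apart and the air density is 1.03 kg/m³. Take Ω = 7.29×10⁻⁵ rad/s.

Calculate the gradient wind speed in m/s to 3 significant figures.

23.2 m/s

Coriolis parameter at 68°S:
f = 2Ω sin φ = 2 × 7.29×10⁻⁵ × sin 68° = 1.35×10⁻⁴ s⁻¹
Pressure gradient: |∂P/∂n| = 800 Pa / 182000 m = 4.40×10⁻³ Pa/m
Geostrophic speed: V_g = |∂P/∂n|/(fρ) = 4.40×10⁻³/(1.35×10⁻⁴ × 1.03) = 31.6 m/s
Around a low, centrifugal force acts outward with Coriolis, so pressure-gradient force balances both:
(1/ρ)|∂P/∂n| = fV + V²/R  →  V² + fR·V − fR·V_g = 0
With fR = 1.35×10⁻⁴ × 471×10³ m = 63.7 m/s:
V = [−fR + √((fR)² + 4 fR V_g)]/2 = [−63.7 + √(63.7² + 4×63.7×31.6)]/2 = 23.2 m/s
Subgeostrophic (V < V_g = 31.6 m/s), as expected around a low.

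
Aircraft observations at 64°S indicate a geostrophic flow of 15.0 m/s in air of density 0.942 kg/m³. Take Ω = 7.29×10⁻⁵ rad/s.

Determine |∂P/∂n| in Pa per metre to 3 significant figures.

1.85×10⁻³ Pa/m

Coriolis parameter at 64°S:
f = 2Ω sin φ = 2 × 7.29×10⁻⁵ × sin 64° = 1.31×10⁻⁴ s⁻¹
Geostrophic balance rearranged: |∂P/∂n| = f ρ V_g
|∂P/∂n| = 1.31×10⁻⁴ × 0.942 × 15.0 = 1.85×10⁻³ Pa/m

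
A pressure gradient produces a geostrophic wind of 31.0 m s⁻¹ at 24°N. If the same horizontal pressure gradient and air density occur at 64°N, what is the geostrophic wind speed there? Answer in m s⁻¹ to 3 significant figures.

14.0 m s⁻¹

With the same pressure gradient and density, V_g ∝ 1/f ∝ 1/sin φ.
V₂ = V₁ · sin φ₁ / sin φ₂ = 31.0 × sin 24° / sin 64°
V₂ = 31.0 × 0.4067/0.8988 = 14.0 m s⁻¹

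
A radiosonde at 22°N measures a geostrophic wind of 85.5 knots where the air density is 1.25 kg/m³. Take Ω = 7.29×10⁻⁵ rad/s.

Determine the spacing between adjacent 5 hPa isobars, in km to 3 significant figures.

Coriolis parameter at 22°N:
f = 2Ω sin φ = 2 × 7.29×10⁻⁵ × sin 22° = 5.46×10⁻⁵ s⁻¹
Wind speed in SI: 85.5 knots = 44.0 m/s
Geostrophic balance rearranged: |∂P/∂n| = f ρ V_g
|∂P/∂n| = 5.46×10⁻⁵ × 1.25 × 44.0 = 3.00×10⁻³ Pa/m
Isobar spacing: Δn = ΔP/|∂P/∂n| = 500 Pa / 3.00×10⁻³ Pa/m = 166503 m ≈ 167 km

167 km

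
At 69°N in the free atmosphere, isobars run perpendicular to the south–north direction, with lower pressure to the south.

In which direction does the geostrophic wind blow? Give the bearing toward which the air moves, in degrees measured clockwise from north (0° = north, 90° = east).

270°

The pressure-gradient force points toward the south (bearing 180°).
Geostrophic balance: in the Northern Hemisphere the Coriolis force deflects motion to the right, so the geostrophic wind blows 90° to the right of the pressure-gradient force (low pressure on the left).
Rotating 180° by 90° clockwise gives 270° — the wind blows toward the west.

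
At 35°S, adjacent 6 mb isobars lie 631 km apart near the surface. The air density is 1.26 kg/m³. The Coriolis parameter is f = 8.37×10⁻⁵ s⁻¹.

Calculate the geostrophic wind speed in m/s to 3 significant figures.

9.02 m/s

Pressure gradient: |∂P/∂n| = 600 Pa / 631000 m = 9.51×10⁻⁴ Pa/m
Geostrophic balance (pressure-gradient force = Coriolis force):
V_g = (1/(fρ)) |∂P/∂n| = 9.51×10⁻⁴ / (8.37×10⁻⁵ × 1.26) = 9.02 m/s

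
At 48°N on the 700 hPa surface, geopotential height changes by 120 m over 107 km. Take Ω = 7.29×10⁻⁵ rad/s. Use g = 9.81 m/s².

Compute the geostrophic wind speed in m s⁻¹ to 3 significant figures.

Coriolis parameter at 48°N:
f = 2Ω sin φ = 2 × 7.29×10⁻⁵ × sin 48° = 1.08×10⁻⁴ s⁻¹
Height gradient: |∂Z/∂n| = 120 m / 107000 m = 1.12×10⁻³
On a pressure surface, geostrophic balance gives V_g = (g/f)|∂Z/∂n|:
V_g = 9.81 × 1.12×10⁻³ / 1.08×10⁻⁴ = 102 m/s

102 m s⁻¹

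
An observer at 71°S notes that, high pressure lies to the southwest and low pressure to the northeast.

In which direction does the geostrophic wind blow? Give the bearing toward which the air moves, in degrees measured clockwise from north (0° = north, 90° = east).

The pressure-gradient force points toward the northeast (bearing 045°).
Geostrophic balance: in the Southern Hemisphere the Coriolis force deflects motion to the left, so the geostrophic wind blows 90° to the left of the pressure-gradient force (low pressure on the right).
Rotating 045° by 90° counterclockwise gives 315° — the wind blows toward the northwest.

315°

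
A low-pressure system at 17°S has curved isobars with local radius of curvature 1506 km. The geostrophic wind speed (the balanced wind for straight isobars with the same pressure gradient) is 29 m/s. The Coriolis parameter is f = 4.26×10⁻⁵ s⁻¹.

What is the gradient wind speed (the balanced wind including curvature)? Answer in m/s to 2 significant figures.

22 m/s

Around a low, centrifugal force acts outward with Coriolis, so pressure-gradient force balances both:
(1/ρ)|∂P/∂n| = fV + V²/R  →  V² + fR·V − fR·V_g = 0
With fR = 4.26×10⁻⁵ × 1506×10³ m = 64.2 m/s:
V = [−fR + √((fR)² + 4 fR V_g)]/2 = [−64.2 + √(64.2² + 4×64.2×29)]/2 = 21.7 m/s
Subgeostrophic (V < V_g = 29 m/s), as expected around a low.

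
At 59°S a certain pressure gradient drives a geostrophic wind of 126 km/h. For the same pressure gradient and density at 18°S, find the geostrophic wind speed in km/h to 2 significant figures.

350 km/h

With the same pressure gradient and density, V_g ∝ 1/f ∝ 1/sin φ.
V₂ = V₁ · sin φ₁ / sin φ₂ = 126 × sin 59° / sin 18°
V₂ = 126 × 0.8572/0.3090 = 350 km/h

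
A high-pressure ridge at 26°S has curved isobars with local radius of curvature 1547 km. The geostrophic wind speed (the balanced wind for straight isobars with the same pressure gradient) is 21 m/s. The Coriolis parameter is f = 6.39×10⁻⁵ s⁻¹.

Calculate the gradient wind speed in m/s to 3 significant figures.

30.3 m/s

Around a high, pressure-gradient force acts outward with centrifugal, so Coriolis balances both:
fV = (1/ρ)|∂P/∂n| + V²/R  →  V² − fR·V + fR·V_g = 0
With fR = 6.39×10⁻⁵ × 1547×10³ m = 98.9 m/s:
V = [fR − √((fR)² − 4 fR V_g)]/2 = [98.9 − √(98.9² − 4×98.9×21)]/2 = 30.3 m/s
Supergeostrophic (V > V_g = 21 m/s), as expected around a high.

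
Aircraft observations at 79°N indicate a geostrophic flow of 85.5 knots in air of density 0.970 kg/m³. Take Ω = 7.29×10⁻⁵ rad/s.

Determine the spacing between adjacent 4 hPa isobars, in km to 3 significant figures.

65.5 km

Coriolis parameter at 79°N:
f = 2Ω sin φ = 2 × 7.29×10⁻⁵ × sin 79° = 1.43×10⁻⁴ s⁻¹
Wind speed in SI: 85.5 knots = 44.0 m/s
Geostrophic balance rearranged: |∂P/∂n| = f ρ V_g
|∂P/∂n| = 1.43×10⁻⁴ × 0.970 × 44.0 = 6.11×10⁻³ Pa/m
Isobar spacing: Δn = ΔP/|∂P/∂n| = 400 Pa / 6.11×10⁻³ Pa/m = 65506 m ≈ 65.5 km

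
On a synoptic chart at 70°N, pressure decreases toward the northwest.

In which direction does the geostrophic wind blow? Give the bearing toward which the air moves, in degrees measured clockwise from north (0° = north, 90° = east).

045°

The pressure-gradient force points toward the northwest (bearing 315°).
Geostrophic balance: in the Northern Hemisphere the Coriolis force deflects motion to the right, so the geostrophic wind blows 90° to the right of the pressure-gradient force (low pressure on the left).
Rotating 315° by 90° clockwise gives 045° — the wind blows toward the northeast.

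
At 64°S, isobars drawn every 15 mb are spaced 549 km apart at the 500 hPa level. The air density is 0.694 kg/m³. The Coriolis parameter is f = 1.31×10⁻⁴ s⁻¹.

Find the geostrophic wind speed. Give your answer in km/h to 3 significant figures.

108 km/h

Pressure gradient: |∂P/∂n| = 1500 Pa / 549000 m = 2.73×10⁻³ Pa/m
Geostrophic balance (pressure-gradient force = Coriolis force):
V_g = (1/(fρ)) |∂P/∂n| = 2.73×10⁻³ / (1.31×10⁻⁴ × 0.694) = 30.1 m/s
Converting: 30.1 m/s × 3.6 = 108 km/h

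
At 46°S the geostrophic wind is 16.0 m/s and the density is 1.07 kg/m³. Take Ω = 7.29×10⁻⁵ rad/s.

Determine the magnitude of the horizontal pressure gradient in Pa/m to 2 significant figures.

Coriolis parameter at 46°S:
f = 2Ω sin φ = 2 × 7.29×10⁻⁵ × sin 46° = 1.05×10⁻⁴ s⁻¹
Geostrophic balance rearranged: |∂P/∂n| = f ρ V_g
|∂P/∂n| = 1.05×10⁻⁴ × 1.07 × 16.0 = 1.80×10⁻³ Pa/m

1.8×10⁻³ Pa/m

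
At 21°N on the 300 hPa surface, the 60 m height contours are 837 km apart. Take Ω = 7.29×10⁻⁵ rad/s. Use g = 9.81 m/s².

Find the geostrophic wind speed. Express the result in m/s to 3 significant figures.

Coriolis parameter at 21°N:
f = 2Ω sin φ = 2 × 7.29×10⁻⁵ × sin 21° = 5.23×10⁻⁵ s⁻¹
Height gradient: |∂Z/∂n| = 60 m / 837000 m = 7.17×10⁻⁵
On a pressure surface, geostrophic balance gives V_g = (g/f)|∂Z/∂n|:
V_g = 9.81 × 7.17×10⁻⁵ / 5.23×10⁻⁵ = 13.5 m/s

13.5 m/s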